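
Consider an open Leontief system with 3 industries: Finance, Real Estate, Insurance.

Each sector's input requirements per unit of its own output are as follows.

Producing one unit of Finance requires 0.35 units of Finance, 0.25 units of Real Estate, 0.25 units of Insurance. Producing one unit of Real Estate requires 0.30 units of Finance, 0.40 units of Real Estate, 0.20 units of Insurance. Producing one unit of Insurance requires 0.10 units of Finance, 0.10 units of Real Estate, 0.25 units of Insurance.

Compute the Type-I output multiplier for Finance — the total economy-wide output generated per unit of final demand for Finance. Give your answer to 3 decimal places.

m_F = 4.304

I − A =
  [   0.65    -0.30    -0.10]
  [  -0.25     0.60    -0.10]
  [  -0.25    -0.20     0.75]
Cofactors of I−A, C_ij = (−1)^(i+j)·(minor ij) (rows/columns in the sector order above):
  C_11 = (0.60)(0.75) − (-0.10)(-0.20) = 0.4300
  C_12 = −[(-0.25)(0.75) − (-0.10)(-0.25)] = 0.2125
  C_13 = (-0.25)(-0.20) − (0.60)(-0.25) = 0.2000
  C_21 = −[(-0.30)(0.75) − (-0.10)(-0.20)] = 0.2450
  C_22 = (0.65)(0.75) − (-0.10)(-0.25) = 0.4625
  C_23 = −[(0.65)(-0.20) − (-0.30)(-0.25)] = 0.2050
  C_31 = (-0.30)(-0.10) − (-0.10)(0.60) = 0.0900
  C_32 = −[(0.65)(-0.10) − (-0.10)(-0.25)] = 0.0900
  C_33 = (0.65)(0.60) − (-0.30)(-0.25) = 0.3150
det(I−A) = Σ_j (I−A)_1j·C_1j = (0.65)(0.4300) + (-0.30)(0.2125) + (-0.10)(0.2000) = 0.19575
adj(I−A) = Cᵀ =
  [ 0.4300   0.2450   0.0900]
  [ 0.2125   0.4625   0.0900]
  [ 0.2000   0.2050   0.3150]
(I − A)⁻¹ = adj(I−A) / det(I−A) ≈
  [   2.1967     1.2516     0.4598]
  [   1.0856     2.3627     0.4598]
  [   1.0217     1.0473     1.6092]
The output multiplier for sector j is the column-j sum of the Leontief inverse (I − A)⁻¹ = adj(I−A) / det(I−A).
Column F of adj(I−A): (0.4300, 0.2125, 0.2000); det(I−A) = 0.19575.
m_F = (0.4300 + 0.2125 + 0.2000) / 0.19575 = 0.8425 / 0.19575 ≈ 4.304.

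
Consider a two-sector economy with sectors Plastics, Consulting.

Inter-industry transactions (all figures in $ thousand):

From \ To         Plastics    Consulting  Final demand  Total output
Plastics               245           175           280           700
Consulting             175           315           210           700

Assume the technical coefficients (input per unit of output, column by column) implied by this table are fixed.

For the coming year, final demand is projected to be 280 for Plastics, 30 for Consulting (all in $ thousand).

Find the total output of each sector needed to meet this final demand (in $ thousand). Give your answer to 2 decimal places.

x_P = 547.46, x_C = 303.39

Technical coefficients a_ij = z_ij / X_j:
  a_PP = 245/700 = 0.35, a_CP = 175/700 = 0.25
  a_PC = 175/700 = 0.25, a_CC = 315/700 = 0.45
I − A =
  [   0.65    -0.25]
  [  -0.25     0.55]
det(I−A) = (0.65)(0.55) − (-0.25)(-0.25) = 0.2950
adj(I−A) = [[0.55, 0.25], [0.25, 0.65]]
(I − A)⁻¹ = adj(I−A) / det(I−A) ≈
  [   1.8644     0.8475]
  [   0.8475     2.2034]
x = (I − A)⁻¹ d = adj(I−A)·d / det(I−A), with det(I−A) = 0.2950:
  x_P = (0.55·280 + 0.25·30) / 0.2950 = 161.50 / 0.2950 ≈ 547.46
  x_C = (0.25·280 + 0.65·30) / 0.2950 = 89.50 / 0.2950 ≈ 303.39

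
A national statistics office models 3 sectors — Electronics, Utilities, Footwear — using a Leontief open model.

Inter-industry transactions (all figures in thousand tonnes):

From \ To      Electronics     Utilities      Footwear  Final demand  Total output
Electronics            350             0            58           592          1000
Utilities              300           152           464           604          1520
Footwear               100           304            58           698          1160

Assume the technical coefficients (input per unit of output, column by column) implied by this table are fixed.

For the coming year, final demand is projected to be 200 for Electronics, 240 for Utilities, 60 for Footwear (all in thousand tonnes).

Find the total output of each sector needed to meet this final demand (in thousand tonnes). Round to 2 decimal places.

x_E = 322.62, x_U = 460.45, x_F = 194.06

Technical coefficients a_ij = z_ij / X_j:
  a_EE = 350/1000 = 0.35, a_UE = 300/1000 = 0.30, a_FE = 100/1000 = 0.10
  a_EU = 0/1520 = 0.00, a_UU = 152/1520 = 0.10, a_FU = 304/1520 = 0.20
  a_EF = 58/1160 = 0.05, a_UF = 464/1160 = 0.40, a_FF = 58/1160 = 0.05
I − A =
  [   0.65     0.00    -0.05]
  [  -0.30     0.90    -0.40]
  [  -0.10    -0.20     0.95]
Cofactors of I−A, C_ij = (−1)^(i+j)·(minor ij) (rows/columns in the sector order above):
  C_11 = (0.90)(0.95) − (-0.40)(-0.20) = 0.7750
  C_12 = −[(-0.30)(0.95) − (-0.40)(-0.10)] = 0.3250
  C_13 = (-0.30)(-0.20) − (0.90)(-0.10) = 0.1500
  C_21 = −[(0.00)(0.95) − (-0.05)(-0.20)] = 0.0100
  C_22 = (0.65)(0.95) − (-0.05)(-0.10) = 0.6125
  C_23 = −[(0.65)(-0.20) − (0.00)(-0.10)] = 0.1300
  C_31 = (0.00)(-0.40) − (-0.05)(0.90) = 0.0450
  C_32 = −[(0.65)(-0.40) − (-0.05)(-0.30)] = 0.2750
  C_33 = (0.65)(0.90) − (0.00)(-0.30) = 0.5850
det(I−A) = Σ_j (I−A)_1j·C_1j = (0.65)(0.7750) + (0.00)(0.3250) + (-0.05)(0.1500) = 0.49625
adj(I−A) = Cᵀ =
  [ 0.7750   0.0100   0.0450]
  [ 0.3250   0.6125   0.2750]
  [ 0.1500   0.1300   0.5850]
(I − A)⁻¹ = adj(I−A) / det(I−A) ≈
  [   1.5617     0.0202     0.0907]
  [   0.6549     1.2343     0.5542]
  [   0.3023     0.2620     1.1788]
x = (I − A)⁻¹ d = adj(I−A)·d / det(I−A), with det(I−A) = 0.49625:
  x_E = (0.7750·200 + 0.0100·240 + 0.0450·60) / 0.49625 = 160.10 / 0.49625 ≈ 322.62
  x_U = (0.3250·200 + 0.6125·240 + 0.2750·60) / 0.49625 = 228.50 / 0.49625 ≈ 460.45
  x_F = (0.1500·200 + 0.1300·240 + 0.5850·60) / 0.49625 = 96.30 / 0.49625 ≈ 194.06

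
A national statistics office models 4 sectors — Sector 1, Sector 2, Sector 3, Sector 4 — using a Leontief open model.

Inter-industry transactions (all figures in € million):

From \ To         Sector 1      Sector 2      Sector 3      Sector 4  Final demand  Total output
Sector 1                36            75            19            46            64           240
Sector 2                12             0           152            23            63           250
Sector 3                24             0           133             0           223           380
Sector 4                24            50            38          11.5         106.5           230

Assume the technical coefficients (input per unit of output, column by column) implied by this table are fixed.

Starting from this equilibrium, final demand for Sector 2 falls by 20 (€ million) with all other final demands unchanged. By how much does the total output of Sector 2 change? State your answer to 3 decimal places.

Technical coefficients a_ij = z_ij / X_j:
  a_11 = 36/240 = 0.15, a_21 = 12/240 = 0.05, a_31 = 24/240 = 0.10, a_41 = 24/240 = 0.10
  a_12 = 75/250 = 0.30, a_22 = 0/250 = 0.00, a_32 = 0/250 = 0.00, a_42 = 50/250 = 0.20
  a_13 = 19/380 = 0.05, a_23 = 152/380 = 0.40, a_33 = 133/380 = 0.35, a_43 = 38/380 = 0.10
  a_14 = 46/230 = 0.20, a_24 = 23/230 = 0.10, a_34 = 0/230 = 0.00, a_44 = 11.5/230 = 0.05
I − A =
  [   0.85    -0.30    -0.05    -0.20]
  [  -0.05     1.00    -0.40    -0.10]
  [  -0.10     0.00     0.65     0.00]
  [  -0.10    -0.20    -0.10     0.95]
Compute the cofactors C_ij = (−1)^(i+j)·(3×3 minor ij) of I−A; the adjugate is their transpose:
adj(I−A) = Cᵀ =
  [ 0.604500   0.211250   0.199500   0.149500]
  [ 0.076375   0.505125   0.327375   0.069250]
  [ 0.093000   0.032500   0.751250   0.023000]
  [ 0.089500   0.132000   0.169000   0.525750]
det(I−A) = Σ_j (I−A)_1j·C_1j = (0.85)(0.604500) + (-0.30)(0.076375) + (-0.05)(0.093000) + (-0.20)(0.089500) = 0.4683625
(I − A)⁻¹ = adj(I−A) / det(I−A) ≈
  [   1.2907     0.4510     0.4260     0.3192]
  [   0.1631     1.0785     0.6990     0.1479]
  [   0.1986     0.0694     1.6040     0.0491]
  [   0.1911     0.2818     0.3608     1.1225]
Δx = (I − A)⁻¹ Δd with Δd having -20 in the Sector 2 component and 0 elsewhere.
So Δx_2 = L_22 · (-20), where L_22 = adj(I−A)_22 / det(I−A) = 0.505125 / 0.4683625.
Δx_2 = 0.505125 × (-20) / 0.4683625 = -10.1025 / 0.4683625 ≈ -21.570.

Δx_2 = -21.570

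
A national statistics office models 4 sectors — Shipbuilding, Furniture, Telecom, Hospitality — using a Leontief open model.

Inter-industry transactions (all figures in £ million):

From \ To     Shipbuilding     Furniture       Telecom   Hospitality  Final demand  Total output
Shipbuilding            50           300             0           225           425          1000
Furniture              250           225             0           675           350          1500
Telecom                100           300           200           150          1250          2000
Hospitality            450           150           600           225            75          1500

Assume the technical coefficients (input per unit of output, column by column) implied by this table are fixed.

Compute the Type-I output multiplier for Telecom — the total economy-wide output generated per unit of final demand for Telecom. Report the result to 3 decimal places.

Technical coefficients a_ij = z_ij / X_j:
  a_11 = 50/1000 = 0.05, a_21 = 250/1000 = 0.25, a_31 = 100/1000 = 0.10, a_41 = 450/1000 = 0.45
  a_12 = 300/1500 = 0.20, a_22 = 225/1500 = 0.15, a_32 = 300/1500 = 0.20, a_42 = 150/1500 = 0.10
  a_13 = 0/2000 = 0.00, a_23 = 0/2000 = 0.00, a_33 = 200/2000 = 0.10, a_43 = 600/2000 = 0.30
  a_14 = 225/1500 = 0.15, a_24 = 675/1500 = 0.45, a_34 = 150/1500 = 0.10, a_44 = 225/1500 = 0.15
I − A =
  [   0.95    -0.20     0.00    -0.15]
  [  -0.25     0.85     0.00    -0.45]
  [  -0.10    -0.20     0.90    -0.10]
  [  -0.45    -0.10    -0.30     0.85]
Compute the cofactors C_ij = (−1)^(i+j)·(3×3 minor ij) of I−A; the adjugate is their transpose:
adj(I−A) = Cᵀ =
  [ 0.55725   0.16950   0.06525   0.19575]
  [ 0.37950   0.63300   0.13950   0.41850]
  [ 0.19150   0.18500   0.49950   0.19050]
  [ 0.40725   0.22950   0.22725   0.68175]
det(I−A) = Σ_j (I−A)_1j·C_1j = (0.95)(0.55725) + (-0.20)(0.37950) + (0.00)(0.19150) + (-0.15)(0.40725) = 0.3924
(I − A)⁻¹ = adj(I−A) / det(I−A) ≈
  [   1.4201     0.4320     0.1663     0.4989]
  [   0.9671     1.6131     0.3555     1.0665]
  [   0.4880     0.4715     1.2729     0.4855]
  [   1.0378     0.5849     0.5791     1.7374]
The output multiplier for sector j is the column-j sum of the Leontief inverse (I − A)⁻¹ = adj(I−A) / det(I−A).
Column 3 of adj(I−A): (0.06525, 0.13950, 0.49950, 0.22725); det(I−A) = 0.3924.
m_3 = (0.06525 + 0.13950 + 0.49950 + 0.22725) / 0.3924 = 0.9315 / 0.3924 ≈ 2.374.

m_3 = 2.374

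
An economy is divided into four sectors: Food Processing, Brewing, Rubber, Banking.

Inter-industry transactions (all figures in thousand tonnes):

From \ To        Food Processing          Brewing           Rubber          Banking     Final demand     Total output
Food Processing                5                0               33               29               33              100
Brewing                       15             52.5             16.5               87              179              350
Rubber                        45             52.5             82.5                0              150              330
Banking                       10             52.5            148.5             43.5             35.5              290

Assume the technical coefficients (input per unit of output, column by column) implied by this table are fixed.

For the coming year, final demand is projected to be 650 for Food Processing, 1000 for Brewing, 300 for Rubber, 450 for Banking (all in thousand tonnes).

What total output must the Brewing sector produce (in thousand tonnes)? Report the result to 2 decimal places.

Technical coefficients a_ij = z_ij / X_j:
  a_11 = 5/100 = 0.05, a_21 = 15/100 = 0.15, a_31 = 45/100 = 0.45, a_41 = 10/100 = 0.10
  a_12 = 0/350 = 0.00, a_22 = 52.5/350 = 0.15, a_32 = 52.5/350 = 0.15, a_42 = 52.5/350 = 0.15
  a_13 = 33/330 = 0.10, a_23 = 16.5/330 = 0.05, a_33 = 82.5/330 = 0.25, a_43 = 148.5/330 = 0.45
  a_14 = 29/290 = 0.10, a_24 = 87/290 = 0.30, a_34 = 0/290 = 0.00, a_44 = 43.5/290 = 0.15
I − A =
  [   0.95     0.00    -0.10    -0.10]
  [  -0.15     0.85    -0.05    -0.30]
  [  -0.45    -0.15     0.75     0.00]
  [  -0.10    -0.15    -0.45     0.85]
Compute the cofactors C_ij = (−1)^(i+j)·(3×3 minor ij) of I−A; the adjugate is their transpose:
adj(I−A) = Cᵀ =
  [ 0.481500   0.030750   0.106750   0.067500]
  [ 0.198000   0.539625   0.190625   0.213750]
  [ 0.328500   0.126375   0.632875   0.083250]
  [ 0.265500   0.165750   0.381250   0.558000]
det(I−A) = Σ_j (I−A)_1j·C_1j = (0.95)(0.481500) + (0.00)(0.198000) + (-0.10)(0.328500) + (-0.10)(0.265500) = 0.398025
(I − A)⁻¹ = adj(I−A) / det(I−A) ≈
  [   1.2097     0.0773     0.2682     0.1696]
  [   0.4975     1.3558     0.4789     0.5370]
  [   0.8253     0.3175     1.5900     0.2092]
  [   0.6670     0.4164     0.9579     1.4019]
x = (I − A)⁻¹ d = adj(I−A)·d / det(I−A), with det(I−A) = 0.398025:
  x_1 = (0.481500·650 + 0.030750·1000 + 0.106750·300 + 0.067500·450) / 0.398025 = 406.125 / 0.398025 ≈ 1020.35
  x_2 = (0.198000·650 + 0.539625·1000 + 0.190625·300 + 0.213750·450) / 0.398025 = 821.70 / 0.398025 ≈ 2064.44
  x_3 = (0.328500·650 + 0.126375·1000 + 0.632875·300 + 0.083250·450) / 0.398025 = 567.225 / 0.398025 ≈ 1425.10
  x_4 = (0.265500·650 + 0.165750·1000 + 0.381250·300 + 0.558000·450) / 0.398025 = 703.80 / 0.398025 ≈ 1768.23

x_2 = 2064.44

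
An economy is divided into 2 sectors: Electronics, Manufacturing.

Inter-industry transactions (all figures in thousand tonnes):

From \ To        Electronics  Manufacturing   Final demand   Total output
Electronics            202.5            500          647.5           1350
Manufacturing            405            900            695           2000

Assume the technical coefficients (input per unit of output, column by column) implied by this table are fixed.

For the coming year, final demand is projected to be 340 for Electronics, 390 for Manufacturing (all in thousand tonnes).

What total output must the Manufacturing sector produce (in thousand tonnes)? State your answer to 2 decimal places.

Technical coefficients a_ij = z_ij / X_j:
  a_11 = 202.5/1350 = 0.15, a_21 = 405/1350 = 0.30
  a_12 = 500/2000 = 0.25, a_22 = 900/2000 = 0.45
I − A =
  [   0.85    -0.25]
  [  -0.30     0.55]
det(I−A) = (0.85)(0.55) − (-0.25)(-0.30) = 0.3925
adj(I−A) = [[0.55, 0.25], [0.30, 0.85]]
(I − A)⁻¹ = adj(I−A) / det(I−A) ≈
  [   1.4013     0.6369]
  [   0.7643     2.1656]
x = (I − A)⁻¹ d = adj(I−A)·d / det(I−A), with det(I−A) = 0.3925:
  x_1 = (0.55·340 + 0.25·390) / 0.3925 = 284.50 / 0.3925 ≈ 724.84
  x_2 = (0.30·340 + 0.85·390) / 0.3925 = 433.50 / 0.3925 ≈ 1104.46

x_2 = 1104.46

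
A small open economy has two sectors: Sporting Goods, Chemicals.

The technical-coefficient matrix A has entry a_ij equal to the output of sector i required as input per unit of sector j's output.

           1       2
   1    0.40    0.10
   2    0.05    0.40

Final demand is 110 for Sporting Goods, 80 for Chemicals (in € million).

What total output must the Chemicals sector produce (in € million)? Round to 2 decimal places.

x_2 = 150.70

I − A =
  [   0.60    -0.10]
  [  -0.05     0.60]
det(I−A) = (0.60)(0.60) − (-0.10)(-0.05) = 0.3550
adj(I−A) = [[0.60, 0.10], [0.05, 0.60]]
(I − A)⁻¹ = adj(I−A) / det(I−A) ≈
  [   1.6901     0.2817]
  [   0.1408     1.6901]
x = (I − A)⁻¹ d = adj(I−A)·d / det(I−A), with det(I−A) = 0.3550:
  x_1 = (0.60·110 + 0.10·80) / 0.3550 = 74.00 / 0.3550 ≈ 208.45
  x_2 = (0.05·110 + 0.60·80) / 0.3550 = 53.50 / 0.3550 ≈ 150.70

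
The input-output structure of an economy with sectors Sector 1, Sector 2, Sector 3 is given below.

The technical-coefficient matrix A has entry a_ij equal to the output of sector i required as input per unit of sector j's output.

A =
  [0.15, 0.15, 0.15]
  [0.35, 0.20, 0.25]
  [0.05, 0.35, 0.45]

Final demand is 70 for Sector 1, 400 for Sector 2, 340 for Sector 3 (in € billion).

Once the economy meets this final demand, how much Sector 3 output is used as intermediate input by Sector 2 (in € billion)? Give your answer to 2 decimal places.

I − A =
  [   0.85    -0.15    -0.15]
  [  -0.35     0.80    -0.25]
  [  -0.05    -0.35     0.55]
Cofactors of I−A, C_ij = (−1)^(i+j)·(minor ij) (rows/columns in the sector order above):
  C_11 = (0.80)(0.55) − (-0.25)(-0.35) = 0.3525
  C_12 = −[(-0.35)(0.55) − (-0.25)(-0.05)] = 0.2050
  C_13 = (-0.35)(-0.35) − (0.80)(-0.05) = 0.1625
  C_21 = −[(-0.15)(0.55) − (-0.15)(-0.35)] = 0.1350
  C_22 = (0.85)(0.55) − (-0.15)(-0.05) = 0.4600
  C_23 = −[(0.85)(-0.35) − (-0.15)(-0.05)] = 0.3050
  C_31 = (-0.15)(-0.25) − (-0.15)(0.80) = 0.1575
  C_32 = −[(0.85)(-0.25) − (-0.15)(-0.35)] = 0.2650
  C_33 = (0.85)(0.80) − (-0.15)(-0.35) = 0.6275
det(I−A) = Σ_j (I−A)_1j·C_1j = (0.85)(0.3525) + (-0.15)(0.2050) + (-0.15)(0.1625) = 0.2445
adj(I−A) = Cᵀ =
  [ 0.3525   0.1350   0.1575]
  [ 0.2050   0.4600   0.2650]
  [ 0.1625   0.3050   0.6275]
(I − A)⁻¹ = adj(I−A) / det(I−A) ≈
  [   1.4417     0.5521     0.6442]
  [   0.8384     1.8814     1.0838]
  [   0.6646     1.2474     2.5665]
First solve x = (I − A)⁻¹ d = adj(I−A)·d / det(I−A); in particular x_2 = (0.2050·70 + 0.4600·400 + 0.2650·340) / 0.2445 = 288.45 / 0.2445 ≈ 1179.7546.
Intermediate flow from 3 to 2: z_32 = a_32 · x_2 = 0.35 × 288.45 / 0.2445 = 100.9575 / 0.2445 ≈ 412.91.

z_32 = 412.91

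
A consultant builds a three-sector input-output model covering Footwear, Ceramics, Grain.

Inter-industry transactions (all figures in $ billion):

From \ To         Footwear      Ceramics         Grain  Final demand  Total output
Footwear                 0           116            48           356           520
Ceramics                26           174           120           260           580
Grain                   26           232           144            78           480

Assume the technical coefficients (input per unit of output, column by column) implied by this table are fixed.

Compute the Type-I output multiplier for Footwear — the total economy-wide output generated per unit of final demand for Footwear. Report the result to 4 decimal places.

Technical coefficients a_ij = z_ij / X_j:
  a_FF = 0/520 = 0.00, a_CF = 26/520 = 0.05, a_GF = 26/520 = 0.05
  a_FC = 116/580 = 0.20, a_CC = 174/580 = 0.30, a_GC = 232/580 = 0.40
  a_FG = 48/480 = 0.10, a_CG = 120/480 = 0.25, a_GG = 144/480 = 0.30
I − A =
  [   1.00    -0.20    -0.10]
  [  -0.05     0.70    -0.25]
  [  -0.05    -0.40     0.70]
Cofactors of I−A, C_ij = (−1)^(i+j)·(minor ij) (rows/columns in the sector order above):
  C_11 = (0.70)(0.70) − (-0.25)(-0.40) = 0.3900
  C_12 = −[(-0.05)(0.70) − (-0.25)(-0.05)] = 0.0475
  C_13 = (-0.05)(-0.40) − (0.70)(-0.05) = 0.0550
  C_21 = −[(-0.20)(0.70) − (-0.10)(-0.40)] = 0.1800
  C_22 = (1.00)(0.70) − (-0.10)(-0.05) = 0.6950
  C_23 = −[(1.00)(-0.40) − (-0.20)(-0.05)] = 0.4100
  C_31 = (-0.20)(-0.25) − (-0.10)(0.70) = 0.1200
  C_32 = −[(1.00)(-0.25) − (-0.10)(-0.05)] = 0.2550
  C_33 = (1.00)(0.70) − (-0.20)(-0.05) = 0.6900
det(I−A) = Σ_j (I−A)_1j·C_1j = (1.00)(0.3900) + (-0.20)(0.0475) + (-0.10)(0.0550) = 0.3750
adj(I−A) = Cᵀ =
  [ 0.3900   0.1800   0.1200]
  [ 0.0475   0.6950   0.2550]
  [ 0.0550   0.4100   0.6900]
(I − A)⁻¹ = adj(I−A) / det(I−A) ≈
  [   1.04000     0.48000     0.32000]
  [   0.12667     1.85333     0.68000]
  [   0.14667     1.09333     1.84000]
The output multiplier for sector j is the column-j sum of the Leontief inverse (I − A)⁻¹ = adj(I−A) / det(I−A).
Column F of adj(I−A): (0.3900, 0.0475, 0.0550); det(I−A) = 0.3750.
m_F = (0.3900 + 0.0475 + 0.0550) / 0.3750 = 0.4925 / 0.3750 ≈ 1.3133.

m_F = 1.3133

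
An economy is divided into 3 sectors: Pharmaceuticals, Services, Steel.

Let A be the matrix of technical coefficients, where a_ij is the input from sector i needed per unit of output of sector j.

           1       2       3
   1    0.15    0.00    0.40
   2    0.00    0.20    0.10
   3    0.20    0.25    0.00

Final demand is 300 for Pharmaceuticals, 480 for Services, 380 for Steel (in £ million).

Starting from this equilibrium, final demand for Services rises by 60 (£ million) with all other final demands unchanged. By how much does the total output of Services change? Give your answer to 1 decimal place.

Δx_2 = 77.7

I − A =
  [   0.85     0.00    -0.40]
  [   0.00     0.80    -0.10]
  [  -0.20    -0.25     1.00]
Cofactors of I−A, C_ij = (−1)^(i+j)·(minor ij) (rows/columns in the sector order above):
  C_11 = (0.80)(1.00) − (-0.10)(-0.25) = 0.7750
  C_12 = −[(0.00)(1.00) − (-0.10)(-0.20)] = 0.0200
  C_13 = (0.00)(-0.25) − (0.80)(-0.20) = 0.1600
  C_21 = −[(0.00)(1.00) − (-0.40)(-0.25)] = 0.1000
  C_22 = (0.85)(1.00) − (-0.40)(-0.20) = 0.7700
  C_23 = −[(0.85)(-0.25) − (0.00)(-0.20)] = 0.2125
  C_31 = (0.00)(-0.10) − (-0.40)(0.80) = 0.3200
  C_32 = −[(0.85)(-0.10) − (-0.40)(0.00)] = 0.0850
  C_33 = (0.85)(0.80) − (0.00)(0.00) = 0.6800
det(I−A) = Σ_j (I−A)_1j·C_1j = (0.85)(0.7750) + (0.00)(0.0200) + (-0.40)(0.1600) = 0.59475
adj(I−A) = Cᵀ =
  [ 0.7750   0.1000   0.3200]
  [ 0.0200   0.7700   0.0850]
  [ 0.1600   0.2125   0.6800]
(I − A)⁻¹ = adj(I−A) / det(I−A) ≈
  [   1.3031     0.1681     0.5380]
  [   0.0336     1.2947     0.1429]
  [   0.2690     0.3573     1.1433]
Δx = (I − A)⁻¹ Δd with Δd having +60 in the Services component and 0 elsewhere.
So Δx_2 = L_22 · (+60), where L_22 = adj(I−A)_22 / det(I−A) = 0.7700 / 0.59475.
Δx_2 = 0.7700 × (+60) / 0.59475 = 46.20 / 0.59475 ≈ 77.7.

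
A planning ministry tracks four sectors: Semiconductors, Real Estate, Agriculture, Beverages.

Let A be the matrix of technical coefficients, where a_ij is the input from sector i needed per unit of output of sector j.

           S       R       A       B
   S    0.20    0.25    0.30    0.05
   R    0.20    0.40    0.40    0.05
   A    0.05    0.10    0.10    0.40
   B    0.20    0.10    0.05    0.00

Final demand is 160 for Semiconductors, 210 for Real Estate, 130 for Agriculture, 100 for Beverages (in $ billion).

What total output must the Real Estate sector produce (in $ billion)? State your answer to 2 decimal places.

x_R = 886.47

I − A =
  [   0.80    -0.25    -0.30    -0.05]
  [  -0.20     0.60    -0.40    -0.05]
  [  -0.05    -0.10     0.90    -0.40]
  [  -0.20    -0.10    -0.05     1.00]
Compute the cofactors C_ij = (−1)^(i+j)·(3×3 minor ij) of I−A; the adjugate is their transpose:
adj(I−A) = Cᵀ =
  [ 0.467250   0.266750   0.282625   0.149750]
  [ 0.237125   0.655875   0.381500   0.197250]
  [ 0.106750   0.143750   0.416500   0.179125]
  [ 0.122500   0.126125   0.115500   0.335000]
det(I−A) = Σ_j (I−A)_1j·C_1j = (0.80)(0.467250) + (-0.25)(0.237125) + (-0.30)(0.106750) + (-0.05)(0.122500) = 0.27636875
(I − A)⁻¹ = adj(I−A) / det(I−A) ≈
  [   1.6907     0.9652     1.0226     0.5418]
  [   0.8580     2.3732     1.3804     0.7137]
  [   0.3863     0.5201     1.5070     0.6481]
  [   0.4432     0.4564     0.4179     1.2121]
x = (I − A)⁻¹ d = adj(I−A)·d / det(I−A), with det(I−A) = 0.27636875:
  x_S = (0.467250·160 + 0.266750·210 + 0.282625·130 + 0.149750·100) / 0.27636875 = 182.49375 / 0.27636875 ≈ 660.33
  x_R = (0.237125·160 + 0.655875·210 + 0.381500·130 + 0.197250·100) / 0.27636875 = 244.99375 / 0.27636875 ≈ 886.47
  x_A = (0.106750·160 + 0.143750·210 + 0.416500·130 + 0.179125·100) / 0.27636875 = 119.325 / 0.27636875 ≈ 431.76
  x_B = (0.122500·160 + 0.126125·210 + 0.115500·130 + 0.335000·100) / 0.27636875 = 94.60125 / 0.27636875 ≈ 342.30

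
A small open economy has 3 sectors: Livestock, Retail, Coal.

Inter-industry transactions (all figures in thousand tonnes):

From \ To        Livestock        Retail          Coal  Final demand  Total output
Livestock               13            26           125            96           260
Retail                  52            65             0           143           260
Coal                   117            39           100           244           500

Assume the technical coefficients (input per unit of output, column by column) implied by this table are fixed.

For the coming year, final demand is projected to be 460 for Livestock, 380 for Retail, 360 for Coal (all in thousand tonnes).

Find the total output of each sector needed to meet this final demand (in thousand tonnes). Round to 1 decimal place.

x_1 = 839.9, x_2 = 730.6, x_3 = 1059.5

Technical coefficients a_ij = z_ij / X_j:
  a_11 = 13/260 = 0.05, a_21 = 52/260 = 0.20, a_31 = 117/260 = 0.45
  a_12 = 26/260 = 0.10, a_22 = 65/260 = 0.25, a_32 = 39/260 = 0.15
  a_13 = 125/500 = 0.25, a_23 = 0/500 = 0.00, a_33 = 100/500 = 0.20
I − A =
  [   0.95    -0.10    -0.25]
  [  -0.20     0.75     0.00]
  [  -0.45    -0.15     0.80]
Cofactors of I−A, C_ij = (−1)^(i+j)·(minor ij) (rows/columns in the sector order above):
  C_11 = (0.75)(0.80) − (0.00)(-0.15) = 0.6000
  C_12 = −[(-0.20)(0.80) − (0.00)(-0.45)] = 0.1600
  C_13 = (-0.20)(-0.15) − (0.75)(-0.45) = 0.3675
  C_21 = −[(-0.10)(0.80) − (-0.25)(-0.15)] = 0.1175
  C_22 = (0.95)(0.80) − (-0.25)(-0.45) = 0.6475
  C_23 = −[(0.95)(-0.15) − (-0.10)(-0.45)] = 0.1875
  C_31 = (-0.10)(0.00) − (-0.25)(0.75) = 0.1875
  C_32 = −[(0.95)(0.00) − (-0.25)(-0.20)] = 0.0500
  C_33 = (0.95)(0.75) − (-0.10)(-0.20) = 0.6925
det(I−A) = Σ_j (I−A)_1j·C_1j = (0.95)(0.6000) + (-0.10)(0.1600) + (-0.25)(0.3675) = 0.462125
adj(I−A) = Cᵀ =
  [ 0.6000   0.1175   0.1875]
  [ 0.1600   0.6475   0.0500]
  [ 0.3675   0.1875   0.6925]
(I − A)⁻¹ = adj(I−A) / det(I−A) ≈
  [   1.2984     0.2543     0.4057]
  [   0.3462     1.4011     0.1082]
  [   0.7952     0.4057     1.4985]
x = (I − A)⁻¹ d = adj(I−A)·d / det(I−A), with det(I−A) = 0.462125:
  x_1 = (0.6000·460 + 0.1175·380 + 0.1875·360) / 0.462125 = 388.15 / 0.462125 ≈ 839.9
  x_2 = (0.1600·460 + 0.6475·380 + 0.0500·360) / 0.462125 = 337.65 / 0.462125 ≈ 730.6
  x_3 = (0.3675·460 + 0.1875·380 + 0.6925·360) / 0.462125 = 489.60 / 0.462125 ≈ 1059.5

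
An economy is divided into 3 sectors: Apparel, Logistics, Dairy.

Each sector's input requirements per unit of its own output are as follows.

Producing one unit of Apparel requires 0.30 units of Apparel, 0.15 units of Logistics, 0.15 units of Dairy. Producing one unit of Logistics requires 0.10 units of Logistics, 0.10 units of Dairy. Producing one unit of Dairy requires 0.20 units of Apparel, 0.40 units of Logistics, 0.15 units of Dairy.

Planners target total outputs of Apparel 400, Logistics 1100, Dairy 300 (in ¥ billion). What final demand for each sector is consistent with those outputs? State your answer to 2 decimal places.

I − A =
  [   0.70     0.00    -0.20]
  [  -0.15     0.90    -0.40]
  [  -0.15    -0.10     0.85]
d = (I − A) x:
  d_A = (+0.70)·400 + (+0.00)·1100 + (-0.20)·300 = 220.00
  d_L = (-0.15)·400 + (+0.90)·1100 + (-0.40)·300 = 810.00
  d_D = (-0.15)·400 + (-0.10)·1100 + (+0.85)·300 = 85.00

d_A = 220.00, d_L = 810.00, d_D = 85.00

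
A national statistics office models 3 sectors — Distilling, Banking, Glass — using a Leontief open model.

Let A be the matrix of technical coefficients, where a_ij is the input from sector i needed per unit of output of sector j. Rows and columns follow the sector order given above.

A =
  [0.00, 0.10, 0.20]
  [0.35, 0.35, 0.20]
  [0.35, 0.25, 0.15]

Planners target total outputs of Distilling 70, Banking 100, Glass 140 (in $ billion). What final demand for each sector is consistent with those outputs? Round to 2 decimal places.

I − A =
  [   1.00    -0.10    -0.20]
  [  -0.35     0.65    -0.20]
  [  -0.35    -0.25     0.85]
d = (I − A) x:
  d_1 = (+1.00)·70 + (-0.10)·100 + (-0.20)·140 = 32.00
  d_2 = (-0.35)·70 + (+0.65)·100 + (-0.20)·140 = 12.50
  d_3 = (-0.35)·70 + (-0.25)·100 + (+0.85)·140 = 69.50

d_1 = 32.00, d_2 = 12.50, d_3 = 69.50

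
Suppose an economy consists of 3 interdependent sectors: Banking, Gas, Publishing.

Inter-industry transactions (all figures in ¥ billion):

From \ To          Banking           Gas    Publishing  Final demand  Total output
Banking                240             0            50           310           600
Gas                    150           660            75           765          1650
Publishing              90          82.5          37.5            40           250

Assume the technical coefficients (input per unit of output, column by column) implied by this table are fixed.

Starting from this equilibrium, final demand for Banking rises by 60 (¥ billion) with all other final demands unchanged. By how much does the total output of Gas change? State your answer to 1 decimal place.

Δx_G = 55.9

Technical coefficients a_ij = z_ij / X_j:
  a_BB = 240/600 = 0.40, a_GB = 150/600 = 0.25, a_PB = 90/600 = 0.15
  a_BG = 0/1650 = 0.00, a_GG = 660/1650 = 0.40, a_PG = 82.5/1650 = 0.05
  a_BP = 50/250 = 0.20, a_GP = 75/250 = 0.30, a_PP = 37.5/250 = 0.15
I − A =
  [   0.60     0.00    -0.20]
  [  -0.25     0.60    -0.30]
  [  -0.15    -0.05     0.85]
Cofactors of I−A, C_ij = (−1)^(i+j)·(minor ij) (rows/columns in the sector order above):
  C_11 = (0.60)(0.85) − (-0.30)(-0.05) = 0.4950
  C_12 = −[(-0.25)(0.85) − (-0.30)(-0.15)] = 0.2575
  C_13 = (-0.25)(-0.05) − (0.60)(-0.15) = 0.1025
  C_21 = −[(0.00)(0.85) − (-0.20)(-0.05)] = 0.0100
  C_22 = (0.60)(0.85) − (-0.20)(-0.15) = 0.4800
  C_23 = −[(0.60)(-0.05) − (0.00)(-0.15)] = 0.0300
  C_31 = (0.00)(-0.30) − (-0.20)(0.60) = 0.1200
  C_32 = −[(0.60)(-0.30) − (-0.20)(-0.25)] = 0.2300
  C_33 = (0.60)(0.60) − (0.00)(-0.25) = 0.3600
det(I−A) = Σ_j (I−A)_1j·C_1j = (0.60)(0.4950) + (0.00)(0.2575) + (-0.20)(0.1025) = 0.2765
adj(I−A) = Cᵀ =
  [ 0.4950   0.0100   0.1200]
  [ 0.2575   0.4800   0.2300]
  [ 0.1025   0.0300   0.3600]
(I − A)⁻¹ = adj(I−A) / det(I−A) ≈
  [   1.7902     0.0362     0.4340]
  [   0.9313     1.7360     0.8318]
  [   0.3707     0.1085     1.3020]
Δx = (I − A)⁻¹ Δd with Δd having +60 in the Banking component and 0 elsewhere.
So Δx_G = L_GB · (+60), where L_GB = adj(I−A)_GB / det(I−A) = 0.2575 / 0.2765.
Δx_G = 0.2575 × (+60) / 0.2765 = 15.45 / 0.2765 ≈ 55.9.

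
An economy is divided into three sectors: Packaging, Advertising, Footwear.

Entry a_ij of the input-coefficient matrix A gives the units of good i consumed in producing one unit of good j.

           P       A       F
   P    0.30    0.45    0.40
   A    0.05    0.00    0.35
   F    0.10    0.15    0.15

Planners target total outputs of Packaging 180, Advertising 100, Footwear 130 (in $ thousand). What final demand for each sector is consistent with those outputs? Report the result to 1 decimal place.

I − A =
  [   0.70    -0.45    -0.40]
  [  -0.05     1.00    -0.35]
  [  -0.10    -0.15     0.85]
d = (I − A) x:
  d_P = (+0.70)·180 + (-0.45)·100 + (-0.40)·130 = 29.0
  d_A = (-0.05)·180 + (+1.00)·100 + (-0.35)·130 = 45.5
  d_F = (-0.10)·180 + (-0.15)·100 + (+0.85)·130 = 77.5

d_P = 29.0, d_A = 45.5, d_F = 77.5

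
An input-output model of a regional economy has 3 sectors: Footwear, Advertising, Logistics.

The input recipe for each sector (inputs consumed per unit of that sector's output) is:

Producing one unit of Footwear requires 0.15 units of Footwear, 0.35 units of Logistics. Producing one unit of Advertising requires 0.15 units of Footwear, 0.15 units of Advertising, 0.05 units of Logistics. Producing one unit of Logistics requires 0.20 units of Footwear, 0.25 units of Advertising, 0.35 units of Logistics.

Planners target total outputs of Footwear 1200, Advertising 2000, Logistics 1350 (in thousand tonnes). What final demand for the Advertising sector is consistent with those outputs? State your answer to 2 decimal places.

d_A = 1362.50

I − A =
  [   0.85    -0.15    -0.20]
  [   0.00     0.85    -0.25]
  [  -0.35    -0.05     0.65]
d = (I − A) x:
  d_F = (+0.85)·1200 + (-0.15)·2000 + (-0.20)·1350 = 450.00
  d_A = (+0.00)·1200 + (+0.85)·2000 + (-0.25)·1350 = 1362.50
  d_L = (-0.35)·1200 + (-0.05)·2000 + (+0.65)·1350 = 357.50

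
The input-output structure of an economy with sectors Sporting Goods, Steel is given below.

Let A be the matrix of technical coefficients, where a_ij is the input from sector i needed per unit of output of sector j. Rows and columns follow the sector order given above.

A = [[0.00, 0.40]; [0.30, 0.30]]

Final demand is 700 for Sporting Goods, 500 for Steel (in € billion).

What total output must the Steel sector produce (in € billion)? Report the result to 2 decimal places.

x_2 = 1224.14

I − A =
  [   1.00    -0.40]
  [  -0.30     0.70]
det(I−A) = (1.00)(0.70) − (-0.40)(-0.30) = 0.5800
adj(I−A) = [[0.70, 0.40], [0.30, 1.00]]
(I − A)⁻¹ = adj(I−A) / det(I−A) ≈
  [   1.2069     0.6897]
  [   0.5172     1.7241]
x = (I − A)⁻¹ d = adj(I−A)·d / det(I−A), with det(I−A) = 0.5800:
  x_1 = (0.70·700 + 0.40·500) / 0.5800 = 690.00 / 0.5800 ≈ 1189.66
  x_2 = (0.30·700 + 1.00·500) / 0.5800 = 710.00 / 0.5800 ≈ 1224.14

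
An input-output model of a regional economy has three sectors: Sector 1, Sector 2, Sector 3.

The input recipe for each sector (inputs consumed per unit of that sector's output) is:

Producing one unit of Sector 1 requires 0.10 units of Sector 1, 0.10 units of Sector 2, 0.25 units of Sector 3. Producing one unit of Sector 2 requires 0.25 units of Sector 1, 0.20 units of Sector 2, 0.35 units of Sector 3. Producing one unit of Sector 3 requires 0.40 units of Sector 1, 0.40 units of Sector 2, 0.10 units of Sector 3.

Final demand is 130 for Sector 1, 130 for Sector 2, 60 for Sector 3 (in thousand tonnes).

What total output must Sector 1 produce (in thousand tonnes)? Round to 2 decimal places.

x_1 = 389.09

I − A =
  [   0.90    -0.25    -0.40]
  [  -0.10     0.80    -0.40]
  [  -0.25    -0.35     0.90]
Cofactors of I−A, C_ij = (−1)^(i+j)·(minor ij) (rows/columns in the sector order above):
  C_11 = (0.80)(0.90) − (-0.40)(-0.35) = 0.5800
  C_12 = −[(-0.10)(0.90) − (-0.40)(-0.25)] = 0.1900
  C_13 = (-0.10)(-0.35) − (0.80)(-0.25) = 0.2350
  C_21 = −[(-0.25)(0.90) − (-0.40)(-0.35)] = 0.3650
  C_22 = (0.90)(0.90) − (-0.40)(-0.25) = 0.7100
  C_23 = −[(0.90)(-0.35) − (-0.25)(-0.25)] = 0.3775
  C_31 = (-0.25)(-0.40) − (-0.40)(0.80) = 0.4200
  C_32 = −[(0.90)(-0.40) − (-0.40)(-0.10)] = 0.4000
  C_33 = (0.90)(0.80) − (-0.25)(-0.10) = 0.6950
det(I−A) = Σ_j (I−A)_1j·C_1j = (0.90)(0.5800) + (-0.25)(0.1900) + (-0.40)(0.2350) = 0.3805
adj(I−A) = Cᵀ =
  [ 0.5800   0.3650   0.4200]
  [ 0.1900   0.7100   0.4000]
  [ 0.2350   0.3775   0.6950]
(I − A)⁻¹ = adj(I−A) / det(I−A) ≈
  [   1.5243     0.9593     1.1038]
  [   0.4993     1.8660     1.0512]
  [   0.6176     0.9921     1.8265]
x = (I − A)⁻¹ d = adj(I−A)·d / det(I−A), with det(I−A) = 0.3805:
  x_1 = (0.5800·130 + 0.3650·130 + 0.4200·60) / 0.3805 = 148.05 / 0.3805 ≈ 389.09
  x_2 = (0.1900·130 + 0.7100·130 + 0.4000·60) / 0.3805 = 141.00 / 0.3805 ≈ 370.57
  x_3 = (0.2350·130 + 0.3775·130 + 0.6950·60) / 0.3805 = 121.325 / 0.3805 ≈ 318.86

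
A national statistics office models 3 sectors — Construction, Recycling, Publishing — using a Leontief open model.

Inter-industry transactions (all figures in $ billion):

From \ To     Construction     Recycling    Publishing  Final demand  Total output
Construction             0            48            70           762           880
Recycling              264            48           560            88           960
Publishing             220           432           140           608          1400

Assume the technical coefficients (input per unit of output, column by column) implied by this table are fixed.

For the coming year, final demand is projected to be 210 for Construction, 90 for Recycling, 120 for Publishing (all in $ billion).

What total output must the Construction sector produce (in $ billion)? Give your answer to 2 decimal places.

x_C = 244.44

Technical coefficients a_ij = z_ij / X_j:
  a_CC = 0/880 = 0.00, a_RC = 264/880 = 0.30, a_PC = 220/880 = 0.25
  a_CR = 48/960 = 0.05, a_RR = 48/960 = 0.05, a_PR = 432/960 = 0.45
  a_CP = 70/1400 = 0.05, a_RP = 560/1400 = 0.40, a_PP = 140/1400 = 0.10
I − A =
  [   1.00    -0.05    -0.05]
  [  -0.30     0.95    -0.40]
  [  -0.25    -0.45     0.90]
Cofactors of I−A, C_ij = (−1)^(i+j)·(minor ij) (rows/columns in the sector order above):
  C_11 = (0.95)(0.90) − (-0.40)(-0.45) = 0.6750
  C_12 = −[(-0.30)(0.90) − (-0.40)(-0.25)] = 0.3700
  C_13 = (-0.30)(-0.45) − (0.95)(-0.25) = 0.3725
  C_21 = −[(-0.05)(0.90) − (-0.05)(-0.45)] = 0.0675
  C_22 = (1.00)(0.90) − (-0.05)(-0.25) = 0.8875
  C_23 = −[(1.00)(-0.45) − (-0.05)(-0.25)] = 0.4625
  C_31 = (-0.05)(-0.40) − (-0.05)(0.95) = 0.0675
  C_32 = −[(1.00)(-0.40) − (-0.05)(-0.30)] = 0.4150
  C_33 = (1.00)(0.95) − (-0.05)(-0.30) = 0.9350
det(I−A) = Σ_j (I−A)_1j·C_1j = (1.00)(0.6750) + (-0.05)(0.3700) + (-0.05)(0.3725) = 0.637875
adj(I−A) = Cᵀ =
  [ 0.6750   0.0675   0.0675]
  [ 0.3700   0.8875   0.4150]
  [ 0.3725   0.4625   0.9350]
(I − A)⁻¹ = adj(I−A) / det(I−A) ≈
  [   1.0582     0.1058     0.1058]
  [   0.5801     1.3913     0.6506]
  [   0.5840     0.7251     1.4658]
x = (I − A)⁻¹ d = adj(I−A)·d / det(I−A), with det(I−A) = 0.637875:
  x_C = (0.6750·210 + 0.0675·90 + 0.0675·120) / 0.637875 = 155.925 / 0.637875 ≈ 244.44
  x_R = (0.3700·210 + 0.8875·90 + 0.4150·120) / 0.637875 = 207.375 / 0.637875 ≈ 325.10
  x_P = (0.3725·210 + 0.4625·90 + 0.9350·120) / 0.637875 = 232.05 / 0.637875 ≈ 363.79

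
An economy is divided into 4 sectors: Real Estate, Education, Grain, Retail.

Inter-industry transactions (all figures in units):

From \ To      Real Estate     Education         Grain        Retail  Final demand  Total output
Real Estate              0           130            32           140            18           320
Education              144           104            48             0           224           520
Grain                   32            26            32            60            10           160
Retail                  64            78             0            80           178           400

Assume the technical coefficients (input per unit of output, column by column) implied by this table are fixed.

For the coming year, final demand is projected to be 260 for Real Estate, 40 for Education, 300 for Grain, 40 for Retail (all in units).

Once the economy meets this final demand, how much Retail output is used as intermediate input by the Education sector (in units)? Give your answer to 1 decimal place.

z_42 = 92.6

Technical coefficients a_ij = z_ij / X_j:
  a_11 = 0/320 = 0.00, a_21 = 144/320 = 0.45, a_31 = 32/320 = 0.10, a_41 = 64/320 = 0.20
  a_12 = 130/520 = 0.25, a_22 = 104/520 = 0.20, a_32 = 26/520 = 0.05, a_42 = 78/520 = 0.15
  a_13 = 32/160 = 0.20, a_23 = 48/160 = 0.30, a_33 = 32/160 = 0.20, a_43 = 0/160 = 0.00
  a_14 = 140/400 = 0.35, a_24 = 0/400 = 0.00, a_34 = 60/400 = 0.15, a_44 = 80/400 = 0.20
I − A =
  [   1.00    -0.25    -0.20    -0.35]
  [  -0.45     0.80    -0.30     0.00]
  [  -0.10    -0.05     0.80    -0.15]
  [  -0.20    -0.15     0.00     0.80]
Compute the cofactors C_ij = (−1)^(i+j)·(3×3 minor ij) of I−A; the adjugate is their transpose:
adj(I−A) = Cᵀ =
  [ 0.493250   0.214500   0.203750   0.254000]
  [ 0.321000   0.562000   0.291000   0.195000]
  [ 0.116125   0.091750   0.470375   0.139000]
  [ 0.183500   0.159000   0.105500   0.507000]
det(I−A) = Σ_j (I−A)_1j·C_1j = (1.00)(0.493250) + (-0.25)(0.321000) + (-0.20)(0.116125) + (-0.35)(0.183500) = 0.32555
(I − A)⁻¹ = adj(I−A) / det(I−A) ≈
  [   1.5151     0.6589     0.6259     0.7802]
  [   0.9860     1.7263     0.8939     0.5990]
  [   0.3567     0.2818     1.4449     0.4270]
  [   0.5637     0.4884     0.3241     1.5574]
First solve x = (I − A)⁻¹ d = adj(I−A)·d / det(I−A); in particular x_2 = (0.321000·260 + 0.562000·40 + 0.291000·300 + 0.195000·40) / 0.32555 = 201.04 / 0.32555 ≈ 617.540.
Intermediate flow from 4 to 2: z_42 = a_42 · x_2 = 0.15 × 201.04 / 0.32555 = 30.156 / 0.32555 ≈ 92.6.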